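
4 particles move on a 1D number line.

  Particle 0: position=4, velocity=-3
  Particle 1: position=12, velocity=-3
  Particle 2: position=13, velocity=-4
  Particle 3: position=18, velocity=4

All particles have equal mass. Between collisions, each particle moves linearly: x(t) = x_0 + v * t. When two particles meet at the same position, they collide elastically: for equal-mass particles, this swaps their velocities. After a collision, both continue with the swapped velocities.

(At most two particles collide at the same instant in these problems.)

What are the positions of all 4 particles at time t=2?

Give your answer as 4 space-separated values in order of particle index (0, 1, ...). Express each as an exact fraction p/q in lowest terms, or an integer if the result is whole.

Answer: -2 5 6 26

Derivation:
Collision at t=1: particles 1 and 2 swap velocities; positions: p0=1 p1=9 p2=9 p3=22; velocities now: v0=-3 v1=-4 v2=-3 v3=4
Advance to t=2 (no further collisions before then); velocities: v0=-3 v1=-4 v2=-3 v3=4; positions = -2 5 6 26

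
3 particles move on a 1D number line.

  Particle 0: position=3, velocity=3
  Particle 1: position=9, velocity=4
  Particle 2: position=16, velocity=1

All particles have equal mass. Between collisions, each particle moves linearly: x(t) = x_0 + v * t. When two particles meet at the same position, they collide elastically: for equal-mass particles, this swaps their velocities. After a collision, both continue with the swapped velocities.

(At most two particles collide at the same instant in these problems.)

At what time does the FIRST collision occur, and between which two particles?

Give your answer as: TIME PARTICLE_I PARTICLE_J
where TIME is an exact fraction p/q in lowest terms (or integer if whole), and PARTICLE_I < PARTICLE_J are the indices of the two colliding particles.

Answer: 7/3 1 2

Derivation:
Pair (0,1): pos 3,9 vel 3,4 -> not approaching (rel speed -1 <= 0)
Pair (1,2): pos 9,16 vel 4,1 -> gap=7, closing at 3/unit, collide at t=7/3
Earliest collision: t=7/3 between 1 and 2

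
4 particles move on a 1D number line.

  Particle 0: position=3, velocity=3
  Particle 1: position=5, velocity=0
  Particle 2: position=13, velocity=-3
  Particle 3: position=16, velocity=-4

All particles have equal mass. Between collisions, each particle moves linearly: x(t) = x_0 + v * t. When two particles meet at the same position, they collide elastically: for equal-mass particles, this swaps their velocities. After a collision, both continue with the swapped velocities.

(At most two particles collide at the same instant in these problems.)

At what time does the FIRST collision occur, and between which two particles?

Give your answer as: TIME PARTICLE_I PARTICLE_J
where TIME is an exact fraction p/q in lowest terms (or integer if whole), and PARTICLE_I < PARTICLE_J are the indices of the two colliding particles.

Pair (0,1): pos 3,5 vel 3,0 -> gap=2, closing at 3/unit, collide at t=2/3
Pair (1,2): pos 5,13 vel 0,-3 -> gap=8, closing at 3/unit, collide at t=8/3
Pair (2,3): pos 13,16 vel -3,-4 -> gap=3, closing at 1/unit, collide at t=3
Earliest collision: t=2/3 between 0 and 1

Answer: 2/3 0 1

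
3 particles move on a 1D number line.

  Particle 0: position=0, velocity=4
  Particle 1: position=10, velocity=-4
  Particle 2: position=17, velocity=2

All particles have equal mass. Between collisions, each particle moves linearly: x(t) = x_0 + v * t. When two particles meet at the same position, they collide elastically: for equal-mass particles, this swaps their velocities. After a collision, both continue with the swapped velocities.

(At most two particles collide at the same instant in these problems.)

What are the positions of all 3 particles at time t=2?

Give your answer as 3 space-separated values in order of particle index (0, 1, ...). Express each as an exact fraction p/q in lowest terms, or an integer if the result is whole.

Collision at t=5/4: particles 0 and 1 swap velocities; positions: p0=5 p1=5 p2=39/2; velocities now: v0=-4 v1=4 v2=2
Advance to t=2 (no further collisions before then); velocities: v0=-4 v1=4 v2=2; positions = 2 8 21

Answer: 2 8 21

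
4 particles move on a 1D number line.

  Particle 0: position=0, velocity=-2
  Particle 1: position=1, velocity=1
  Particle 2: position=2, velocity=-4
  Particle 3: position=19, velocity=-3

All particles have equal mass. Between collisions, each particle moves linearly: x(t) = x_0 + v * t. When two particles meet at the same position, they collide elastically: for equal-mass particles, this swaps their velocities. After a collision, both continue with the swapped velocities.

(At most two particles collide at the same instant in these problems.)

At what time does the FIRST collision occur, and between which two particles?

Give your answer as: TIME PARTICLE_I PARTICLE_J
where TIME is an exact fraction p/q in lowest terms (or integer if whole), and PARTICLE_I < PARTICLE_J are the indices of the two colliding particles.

Pair (0,1): pos 0,1 vel -2,1 -> not approaching (rel speed -3 <= 0)
Pair (1,2): pos 1,2 vel 1,-4 -> gap=1, closing at 5/unit, collide at t=1/5
Pair (2,3): pos 2,19 vel -4,-3 -> not approaching (rel speed -1 <= 0)
Earliest collision: t=1/5 between 1 and 2

Answer: 1/5 1 2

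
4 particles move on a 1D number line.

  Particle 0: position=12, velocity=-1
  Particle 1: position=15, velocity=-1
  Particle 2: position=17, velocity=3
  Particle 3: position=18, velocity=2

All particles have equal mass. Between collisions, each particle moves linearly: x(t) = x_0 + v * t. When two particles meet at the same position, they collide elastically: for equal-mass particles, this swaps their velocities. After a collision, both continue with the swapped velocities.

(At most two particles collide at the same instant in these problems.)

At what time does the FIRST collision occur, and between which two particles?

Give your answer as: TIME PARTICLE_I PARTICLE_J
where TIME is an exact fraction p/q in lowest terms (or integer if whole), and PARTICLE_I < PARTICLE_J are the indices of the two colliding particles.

Answer: 1 2 3

Derivation:
Pair (0,1): pos 12,15 vel -1,-1 -> not approaching (rel speed 0 <= 0)
Pair (1,2): pos 15,17 vel -1,3 -> not approaching (rel speed -4 <= 0)
Pair (2,3): pos 17,18 vel 3,2 -> gap=1, closing at 1/unit, collide at t=1
Earliest collision: t=1 between 2 and 3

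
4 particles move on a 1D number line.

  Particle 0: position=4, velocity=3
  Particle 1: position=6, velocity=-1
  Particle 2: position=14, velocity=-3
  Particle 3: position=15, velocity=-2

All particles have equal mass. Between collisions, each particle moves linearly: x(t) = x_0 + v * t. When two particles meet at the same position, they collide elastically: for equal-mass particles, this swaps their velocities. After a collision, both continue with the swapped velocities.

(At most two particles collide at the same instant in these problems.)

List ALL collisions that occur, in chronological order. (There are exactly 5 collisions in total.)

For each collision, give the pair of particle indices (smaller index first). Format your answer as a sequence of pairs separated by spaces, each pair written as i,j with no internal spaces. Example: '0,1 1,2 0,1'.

Answer: 0,1 1,2 2,3 0,1 1,2

Derivation:
Collision at t=1/2: particles 0 and 1 swap velocities; positions: p0=11/2 p1=11/2 p2=25/2 p3=14; velocities now: v0=-1 v1=3 v2=-3 v3=-2
Collision at t=5/3: particles 1 and 2 swap velocities; positions: p0=13/3 p1=9 p2=9 p3=35/3; velocities now: v0=-1 v1=-3 v2=3 v3=-2
Collision at t=11/5: particles 2 and 3 swap velocities; positions: p0=19/5 p1=37/5 p2=53/5 p3=53/5; velocities now: v0=-1 v1=-3 v2=-2 v3=3
Collision at t=4: particles 0 and 1 swap velocities; positions: p0=2 p1=2 p2=7 p3=16; velocities now: v0=-3 v1=-1 v2=-2 v3=3
Collision at t=9: particles 1 and 2 swap velocities; positions: p0=-13 p1=-3 p2=-3 p3=31; velocities now: v0=-3 v1=-2 v2=-1 v3=3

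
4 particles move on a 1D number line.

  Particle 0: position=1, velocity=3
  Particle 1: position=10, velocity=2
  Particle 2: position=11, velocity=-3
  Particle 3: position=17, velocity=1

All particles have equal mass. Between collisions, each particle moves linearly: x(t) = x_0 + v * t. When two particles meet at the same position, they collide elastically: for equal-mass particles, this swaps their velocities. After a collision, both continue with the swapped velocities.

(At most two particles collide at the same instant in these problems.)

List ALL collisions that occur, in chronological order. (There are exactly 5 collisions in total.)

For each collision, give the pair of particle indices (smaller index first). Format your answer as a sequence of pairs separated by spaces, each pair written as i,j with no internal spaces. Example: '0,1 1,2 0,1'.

Answer: 1,2 0,1 2,3 1,2 2,3

Derivation:
Collision at t=1/5: particles 1 and 2 swap velocities; positions: p0=8/5 p1=52/5 p2=52/5 p3=86/5; velocities now: v0=3 v1=-3 v2=2 v3=1
Collision at t=5/3: particles 0 and 1 swap velocities; positions: p0=6 p1=6 p2=40/3 p3=56/3; velocities now: v0=-3 v1=3 v2=2 v3=1
Collision at t=7: particles 2 and 3 swap velocities; positions: p0=-10 p1=22 p2=24 p3=24; velocities now: v0=-3 v1=3 v2=1 v3=2
Collision at t=8: particles 1 and 2 swap velocities; positions: p0=-13 p1=25 p2=25 p3=26; velocities now: v0=-3 v1=1 v2=3 v3=2
Collision at t=9: particles 2 and 3 swap velocities; positions: p0=-16 p1=26 p2=28 p3=28; velocities now: v0=-3 v1=1 v2=2 v3=3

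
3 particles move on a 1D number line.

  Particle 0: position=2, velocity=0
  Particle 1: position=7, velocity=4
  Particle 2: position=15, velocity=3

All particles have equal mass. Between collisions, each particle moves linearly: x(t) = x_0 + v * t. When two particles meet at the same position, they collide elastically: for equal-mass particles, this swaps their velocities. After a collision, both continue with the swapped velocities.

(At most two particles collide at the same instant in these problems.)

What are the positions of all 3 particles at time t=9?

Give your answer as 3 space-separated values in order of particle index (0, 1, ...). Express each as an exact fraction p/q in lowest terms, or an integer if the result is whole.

Answer: 2 42 43

Derivation:
Collision at t=8: particles 1 and 2 swap velocities; positions: p0=2 p1=39 p2=39; velocities now: v0=0 v1=3 v2=4
Advance to t=9 (no further collisions before then); velocities: v0=0 v1=3 v2=4; positions = 2 42 43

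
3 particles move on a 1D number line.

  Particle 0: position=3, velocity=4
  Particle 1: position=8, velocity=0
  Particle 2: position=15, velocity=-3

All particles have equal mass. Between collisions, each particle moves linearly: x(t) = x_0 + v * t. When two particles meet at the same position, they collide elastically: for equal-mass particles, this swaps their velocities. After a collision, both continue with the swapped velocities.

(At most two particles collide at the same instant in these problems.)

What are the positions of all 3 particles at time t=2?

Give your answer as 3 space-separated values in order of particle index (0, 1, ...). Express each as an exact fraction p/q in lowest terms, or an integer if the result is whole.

Collision at t=5/4: particles 0 and 1 swap velocities; positions: p0=8 p1=8 p2=45/4; velocities now: v0=0 v1=4 v2=-3
Collision at t=12/7: particles 1 and 2 swap velocities; positions: p0=8 p1=69/7 p2=69/7; velocities now: v0=0 v1=-3 v2=4
Advance to t=2 (no further collisions before then); velocities: v0=0 v1=-3 v2=4; positions = 8 9 11

Answer: 8 9 11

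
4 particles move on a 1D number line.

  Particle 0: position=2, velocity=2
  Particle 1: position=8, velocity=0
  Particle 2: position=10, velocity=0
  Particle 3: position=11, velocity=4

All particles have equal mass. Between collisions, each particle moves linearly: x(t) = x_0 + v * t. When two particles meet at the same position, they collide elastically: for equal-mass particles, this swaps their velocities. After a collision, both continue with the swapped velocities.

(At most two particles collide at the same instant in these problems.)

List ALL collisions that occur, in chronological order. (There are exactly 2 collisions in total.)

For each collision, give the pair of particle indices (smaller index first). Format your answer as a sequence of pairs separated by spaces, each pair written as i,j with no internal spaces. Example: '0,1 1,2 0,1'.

Collision at t=3: particles 0 and 1 swap velocities; positions: p0=8 p1=8 p2=10 p3=23; velocities now: v0=0 v1=2 v2=0 v3=4
Collision at t=4: particles 1 and 2 swap velocities; positions: p0=8 p1=10 p2=10 p3=27; velocities now: v0=0 v1=0 v2=2 v3=4

Answer: 0,1 1,2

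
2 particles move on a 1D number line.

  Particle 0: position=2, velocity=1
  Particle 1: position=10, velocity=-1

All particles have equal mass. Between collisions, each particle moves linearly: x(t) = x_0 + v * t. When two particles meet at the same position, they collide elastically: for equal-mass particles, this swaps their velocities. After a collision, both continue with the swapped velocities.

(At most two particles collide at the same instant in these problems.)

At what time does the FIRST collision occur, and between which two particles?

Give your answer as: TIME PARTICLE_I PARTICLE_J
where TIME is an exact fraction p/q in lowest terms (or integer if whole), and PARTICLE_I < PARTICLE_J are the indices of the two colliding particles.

Answer: 4 0 1

Derivation:
Pair (0,1): pos 2,10 vel 1,-1 -> gap=8, closing at 2/unit, collide at t=4
Earliest collision: t=4 between 0 and 1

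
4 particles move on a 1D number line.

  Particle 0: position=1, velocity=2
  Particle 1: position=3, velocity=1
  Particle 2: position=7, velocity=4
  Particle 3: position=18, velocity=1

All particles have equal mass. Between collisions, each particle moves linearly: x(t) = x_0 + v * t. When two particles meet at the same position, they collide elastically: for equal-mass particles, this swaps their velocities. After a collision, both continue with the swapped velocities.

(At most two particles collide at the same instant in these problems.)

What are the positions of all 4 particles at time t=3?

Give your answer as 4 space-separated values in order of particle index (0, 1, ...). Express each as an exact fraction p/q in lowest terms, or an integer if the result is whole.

Collision at t=2: particles 0 and 1 swap velocities; positions: p0=5 p1=5 p2=15 p3=20; velocities now: v0=1 v1=2 v2=4 v3=1
Advance to t=3 (no further collisions before then); velocities: v0=1 v1=2 v2=4 v3=1; positions = 6 7 19 21

Answer: 6 7 19 21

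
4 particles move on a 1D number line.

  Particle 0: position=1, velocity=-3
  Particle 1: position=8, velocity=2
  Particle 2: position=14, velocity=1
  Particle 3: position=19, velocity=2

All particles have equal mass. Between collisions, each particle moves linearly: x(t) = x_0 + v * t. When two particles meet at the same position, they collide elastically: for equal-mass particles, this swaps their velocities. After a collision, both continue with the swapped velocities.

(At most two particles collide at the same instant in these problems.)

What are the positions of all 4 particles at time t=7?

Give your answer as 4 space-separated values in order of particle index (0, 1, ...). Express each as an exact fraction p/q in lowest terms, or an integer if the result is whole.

Collision at t=6: particles 1 and 2 swap velocities; positions: p0=-17 p1=20 p2=20 p3=31; velocities now: v0=-3 v1=1 v2=2 v3=2
Advance to t=7 (no further collisions before then); velocities: v0=-3 v1=1 v2=2 v3=2; positions = -20 21 22 33

Answer: -20 21 22 33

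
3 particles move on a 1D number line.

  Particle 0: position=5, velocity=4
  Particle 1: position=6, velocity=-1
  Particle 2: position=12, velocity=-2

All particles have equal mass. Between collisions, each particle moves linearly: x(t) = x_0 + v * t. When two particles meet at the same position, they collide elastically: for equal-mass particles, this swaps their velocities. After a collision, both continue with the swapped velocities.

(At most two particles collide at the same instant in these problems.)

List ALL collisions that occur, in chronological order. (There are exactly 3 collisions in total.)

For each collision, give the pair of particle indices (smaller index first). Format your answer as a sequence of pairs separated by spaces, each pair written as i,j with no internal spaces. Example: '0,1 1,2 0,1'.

Answer: 0,1 1,2 0,1

Derivation:
Collision at t=1/5: particles 0 and 1 swap velocities; positions: p0=29/5 p1=29/5 p2=58/5; velocities now: v0=-1 v1=4 v2=-2
Collision at t=7/6: particles 1 and 2 swap velocities; positions: p0=29/6 p1=29/3 p2=29/3; velocities now: v0=-1 v1=-2 v2=4
Collision at t=6: particles 0 and 1 swap velocities; positions: p0=0 p1=0 p2=29; velocities now: v0=-2 v1=-1 v2=4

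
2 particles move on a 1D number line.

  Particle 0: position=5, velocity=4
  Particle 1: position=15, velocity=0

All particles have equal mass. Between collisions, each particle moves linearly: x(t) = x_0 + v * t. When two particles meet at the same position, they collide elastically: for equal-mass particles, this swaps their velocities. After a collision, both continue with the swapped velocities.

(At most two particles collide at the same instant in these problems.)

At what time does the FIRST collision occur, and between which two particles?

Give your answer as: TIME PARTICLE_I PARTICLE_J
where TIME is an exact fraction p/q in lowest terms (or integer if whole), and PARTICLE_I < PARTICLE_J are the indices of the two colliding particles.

Answer: 5/2 0 1

Derivation:
Pair (0,1): pos 5,15 vel 4,0 -> gap=10, closing at 4/unit, collide at t=5/2
Earliest collision: t=5/2 between 0 and 1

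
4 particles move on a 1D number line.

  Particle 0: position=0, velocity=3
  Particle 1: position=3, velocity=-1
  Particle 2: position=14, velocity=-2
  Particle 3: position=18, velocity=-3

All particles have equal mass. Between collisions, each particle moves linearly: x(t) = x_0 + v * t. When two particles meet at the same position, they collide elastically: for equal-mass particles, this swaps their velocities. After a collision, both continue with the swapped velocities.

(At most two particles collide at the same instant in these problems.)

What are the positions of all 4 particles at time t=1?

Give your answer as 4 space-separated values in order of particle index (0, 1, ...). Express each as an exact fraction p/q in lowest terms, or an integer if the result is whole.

Collision at t=3/4: particles 0 and 1 swap velocities; positions: p0=9/4 p1=9/4 p2=25/2 p3=63/4; velocities now: v0=-1 v1=3 v2=-2 v3=-3
Advance to t=1 (no further collisions before then); velocities: v0=-1 v1=3 v2=-2 v3=-3; positions = 2 3 12 15

Answer: 2 3 12 15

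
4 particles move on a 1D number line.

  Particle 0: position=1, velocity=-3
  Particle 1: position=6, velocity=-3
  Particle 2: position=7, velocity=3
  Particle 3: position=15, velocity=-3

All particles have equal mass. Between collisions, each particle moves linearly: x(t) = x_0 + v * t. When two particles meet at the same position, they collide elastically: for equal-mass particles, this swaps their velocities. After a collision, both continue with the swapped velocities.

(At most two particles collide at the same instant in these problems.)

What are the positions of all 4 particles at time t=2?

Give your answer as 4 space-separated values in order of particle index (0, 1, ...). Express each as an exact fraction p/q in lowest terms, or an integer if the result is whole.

Answer: -5 0 9 13

Derivation:
Collision at t=4/3: particles 2 and 3 swap velocities; positions: p0=-3 p1=2 p2=11 p3=11; velocities now: v0=-3 v1=-3 v2=-3 v3=3
Advance to t=2 (no further collisions before then); velocities: v0=-3 v1=-3 v2=-3 v3=3; positions = -5 0 9 13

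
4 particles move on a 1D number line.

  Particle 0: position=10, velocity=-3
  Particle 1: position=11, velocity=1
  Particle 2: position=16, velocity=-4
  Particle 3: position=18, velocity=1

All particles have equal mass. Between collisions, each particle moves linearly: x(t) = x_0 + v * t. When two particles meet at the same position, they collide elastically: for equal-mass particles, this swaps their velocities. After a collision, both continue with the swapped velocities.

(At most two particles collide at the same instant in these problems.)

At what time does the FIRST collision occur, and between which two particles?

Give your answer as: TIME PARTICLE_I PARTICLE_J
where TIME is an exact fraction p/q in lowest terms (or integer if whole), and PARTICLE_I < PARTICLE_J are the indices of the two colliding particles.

Pair (0,1): pos 10,11 vel -3,1 -> not approaching (rel speed -4 <= 0)
Pair (1,2): pos 11,16 vel 1,-4 -> gap=5, closing at 5/unit, collide at t=1
Pair (2,3): pos 16,18 vel -4,1 -> not approaching (rel speed -5 <= 0)
Earliest collision: t=1 between 1 and 2

Answer: 1 1 2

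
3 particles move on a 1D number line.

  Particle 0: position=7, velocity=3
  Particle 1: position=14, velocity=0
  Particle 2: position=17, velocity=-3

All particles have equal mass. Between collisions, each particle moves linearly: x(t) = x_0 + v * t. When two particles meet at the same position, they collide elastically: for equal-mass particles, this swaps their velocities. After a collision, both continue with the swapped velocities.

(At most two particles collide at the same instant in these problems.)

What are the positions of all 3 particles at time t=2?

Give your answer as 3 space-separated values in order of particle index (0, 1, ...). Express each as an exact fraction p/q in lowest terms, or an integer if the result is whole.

Answer: 11 13 14

Derivation:
Collision at t=1: particles 1 and 2 swap velocities; positions: p0=10 p1=14 p2=14; velocities now: v0=3 v1=-3 v2=0
Collision at t=5/3: particles 0 and 1 swap velocities; positions: p0=12 p1=12 p2=14; velocities now: v0=-3 v1=3 v2=0
Advance to t=2 (no further collisions before then); velocities: v0=-3 v1=3 v2=0; positions = 11 13 14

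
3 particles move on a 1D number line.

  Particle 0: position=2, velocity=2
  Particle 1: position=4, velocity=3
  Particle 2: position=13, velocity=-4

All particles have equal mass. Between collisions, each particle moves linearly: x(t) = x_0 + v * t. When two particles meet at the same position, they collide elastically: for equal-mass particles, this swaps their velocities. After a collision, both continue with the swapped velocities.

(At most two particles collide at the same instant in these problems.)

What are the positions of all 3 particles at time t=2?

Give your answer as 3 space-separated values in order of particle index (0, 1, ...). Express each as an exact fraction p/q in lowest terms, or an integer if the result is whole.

Answer: 5 6 10

Derivation:
Collision at t=9/7: particles 1 and 2 swap velocities; positions: p0=32/7 p1=55/7 p2=55/7; velocities now: v0=2 v1=-4 v2=3
Collision at t=11/6: particles 0 and 1 swap velocities; positions: p0=17/3 p1=17/3 p2=19/2; velocities now: v0=-4 v1=2 v2=3
Advance to t=2 (no further collisions before then); velocities: v0=-4 v1=2 v2=3; positions = 5 6 10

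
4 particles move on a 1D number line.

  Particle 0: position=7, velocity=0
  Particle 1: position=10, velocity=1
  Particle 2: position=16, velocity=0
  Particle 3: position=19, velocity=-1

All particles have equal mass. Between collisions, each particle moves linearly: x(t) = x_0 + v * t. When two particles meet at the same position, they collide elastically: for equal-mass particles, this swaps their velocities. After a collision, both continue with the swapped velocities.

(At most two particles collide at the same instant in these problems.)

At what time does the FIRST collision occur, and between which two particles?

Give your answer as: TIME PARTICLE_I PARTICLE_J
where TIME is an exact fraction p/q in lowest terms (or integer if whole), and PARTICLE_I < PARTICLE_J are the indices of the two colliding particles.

Pair (0,1): pos 7,10 vel 0,1 -> not approaching (rel speed -1 <= 0)
Pair (1,2): pos 10,16 vel 1,0 -> gap=6, closing at 1/unit, collide at t=6
Pair (2,3): pos 16,19 vel 0,-1 -> gap=3, closing at 1/unit, collide at t=3
Earliest collision: t=3 between 2 and 3

Answer: 3 2 3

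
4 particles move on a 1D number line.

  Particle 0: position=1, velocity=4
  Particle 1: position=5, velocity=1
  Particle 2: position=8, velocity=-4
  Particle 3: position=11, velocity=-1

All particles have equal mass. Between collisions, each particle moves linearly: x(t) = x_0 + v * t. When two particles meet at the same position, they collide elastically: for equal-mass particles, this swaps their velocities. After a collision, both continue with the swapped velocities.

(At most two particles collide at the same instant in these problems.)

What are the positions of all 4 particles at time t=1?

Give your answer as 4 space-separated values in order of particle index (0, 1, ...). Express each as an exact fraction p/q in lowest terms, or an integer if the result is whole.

Collision at t=3/5: particles 1 and 2 swap velocities; positions: p0=17/5 p1=28/5 p2=28/5 p3=52/5; velocities now: v0=4 v1=-4 v2=1 v3=-1
Collision at t=7/8: particles 0 and 1 swap velocities; positions: p0=9/2 p1=9/2 p2=47/8 p3=81/8; velocities now: v0=-4 v1=4 v2=1 v3=-1
Advance to t=1 (no further collisions before then); velocities: v0=-4 v1=4 v2=1 v3=-1; positions = 4 5 6 10

Answer: 4 5 6 10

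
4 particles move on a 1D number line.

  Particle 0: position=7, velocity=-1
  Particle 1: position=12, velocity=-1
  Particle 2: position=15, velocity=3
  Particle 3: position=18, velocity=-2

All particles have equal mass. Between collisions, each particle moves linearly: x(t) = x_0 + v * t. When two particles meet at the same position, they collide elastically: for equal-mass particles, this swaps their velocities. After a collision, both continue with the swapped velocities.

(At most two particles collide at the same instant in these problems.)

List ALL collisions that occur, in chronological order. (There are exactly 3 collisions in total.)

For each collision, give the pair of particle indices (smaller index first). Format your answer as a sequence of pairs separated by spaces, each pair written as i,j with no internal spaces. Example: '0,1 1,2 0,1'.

Collision at t=3/5: particles 2 and 3 swap velocities; positions: p0=32/5 p1=57/5 p2=84/5 p3=84/5; velocities now: v0=-1 v1=-1 v2=-2 v3=3
Collision at t=6: particles 1 and 2 swap velocities; positions: p0=1 p1=6 p2=6 p3=33; velocities now: v0=-1 v1=-2 v2=-1 v3=3
Collision at t=11: particles 0 and 1 swap velocities; positions: p0=-4 p1=-4 p2=1 p3=48; velocities now: v0=-2 v1=-1 v2=-1 v3=3

Answer: 2,3 1,2 0,1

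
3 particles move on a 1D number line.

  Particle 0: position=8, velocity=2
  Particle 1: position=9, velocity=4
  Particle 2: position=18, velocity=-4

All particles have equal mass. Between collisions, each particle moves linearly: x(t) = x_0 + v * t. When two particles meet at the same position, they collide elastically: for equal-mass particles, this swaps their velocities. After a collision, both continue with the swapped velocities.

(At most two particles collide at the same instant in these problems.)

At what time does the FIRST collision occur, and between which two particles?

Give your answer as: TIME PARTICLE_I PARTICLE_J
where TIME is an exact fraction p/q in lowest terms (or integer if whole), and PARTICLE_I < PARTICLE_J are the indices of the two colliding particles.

Answer: 9/8 1 2

Derivation:
Pair (0,1): pos 8,9 vel 2,4 -> not approaching (rel speed -2 <= 0)
Pair (1,2): pos 9,18 vel 4,-4 -> gap=9, closing at 8/unit, collide at t=9/8
Earliest collision: t=9/8 between 1 and 2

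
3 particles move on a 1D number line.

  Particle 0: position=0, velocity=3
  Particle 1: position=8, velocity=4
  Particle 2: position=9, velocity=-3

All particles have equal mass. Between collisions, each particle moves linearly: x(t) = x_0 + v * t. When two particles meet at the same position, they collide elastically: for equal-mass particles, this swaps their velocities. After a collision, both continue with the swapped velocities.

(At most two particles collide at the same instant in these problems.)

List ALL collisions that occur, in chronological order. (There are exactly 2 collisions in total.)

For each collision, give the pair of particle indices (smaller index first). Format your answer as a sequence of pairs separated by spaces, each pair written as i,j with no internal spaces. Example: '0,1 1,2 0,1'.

Collision at t=1/7: particles 1 and 2 swap velocities; positions: p0=3/7 p1=60/7 p2=60/7; velocities now: v0=3 v1=-3 v2=4
Collision at t=3/2: particles 0 and 1 swap velocities; positions: p0=9/2 p1=9/2 p2=14; velocities now: v0=-3 v1=3 v2=4

Answer: 1,2 0,1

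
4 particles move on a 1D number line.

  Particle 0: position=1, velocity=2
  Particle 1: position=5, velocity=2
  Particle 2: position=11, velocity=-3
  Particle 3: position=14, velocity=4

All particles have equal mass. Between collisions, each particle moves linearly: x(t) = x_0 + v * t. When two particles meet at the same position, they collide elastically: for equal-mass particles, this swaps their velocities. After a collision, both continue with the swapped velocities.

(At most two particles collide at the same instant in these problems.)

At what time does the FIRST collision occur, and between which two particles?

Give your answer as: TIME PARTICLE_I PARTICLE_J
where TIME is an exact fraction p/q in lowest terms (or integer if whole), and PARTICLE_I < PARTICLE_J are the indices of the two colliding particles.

Pair (0,1): pos 1,5 vel 2,2 -> not approaching (rel speed 0 <= 0)
Pair (1,2): pos 5,11 vel 2,-3 -> gap=6, closing at 5/unit, collide at t=6/5
Pair (2,3): pos 11,14 vel -3,4 -> not approaching (rel speed -7 <= 0)
Earliest collision: t=6/5 between 1 and 2

Answer: 6/5 1 2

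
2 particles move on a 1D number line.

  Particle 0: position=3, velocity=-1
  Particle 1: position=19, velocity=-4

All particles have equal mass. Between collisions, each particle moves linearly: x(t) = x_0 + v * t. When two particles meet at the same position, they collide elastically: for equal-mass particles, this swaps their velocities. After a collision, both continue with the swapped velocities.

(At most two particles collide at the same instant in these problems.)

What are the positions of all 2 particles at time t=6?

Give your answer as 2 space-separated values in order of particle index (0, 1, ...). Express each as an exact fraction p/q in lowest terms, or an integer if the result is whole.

Answer: -5 -3

Derivation:
Collision at t=16/3: particles 0 and 1 swap velocities; positions: p0=-7/3 p1=-7/3; velocities now: v0=-4 v1=-1
Advance to t=6 (no further collisions before then); velocities: v0=-4 v1=-1; positions = -5 -3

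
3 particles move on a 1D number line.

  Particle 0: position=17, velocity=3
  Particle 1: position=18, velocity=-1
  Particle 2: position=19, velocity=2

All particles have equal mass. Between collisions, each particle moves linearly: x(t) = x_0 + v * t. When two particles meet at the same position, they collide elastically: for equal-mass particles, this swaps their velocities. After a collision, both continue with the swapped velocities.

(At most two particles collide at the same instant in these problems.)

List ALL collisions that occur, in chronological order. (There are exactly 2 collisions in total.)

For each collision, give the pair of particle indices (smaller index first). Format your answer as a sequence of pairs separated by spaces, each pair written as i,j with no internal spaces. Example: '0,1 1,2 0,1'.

Answer: 0,1 1,2

Derivation:
Collision at t=1/4: particles 0 and 1 swap velocities; positions: p0=71/4 p1=71/4 p2=39/2; velocities now: v0=-1 v1=3 v2=2
Collision at t=2: particles 1 and 2 swap velocities; positions: p0=16 p1=23 p2=23; velocities now: v0=-1 v1=2 v2=3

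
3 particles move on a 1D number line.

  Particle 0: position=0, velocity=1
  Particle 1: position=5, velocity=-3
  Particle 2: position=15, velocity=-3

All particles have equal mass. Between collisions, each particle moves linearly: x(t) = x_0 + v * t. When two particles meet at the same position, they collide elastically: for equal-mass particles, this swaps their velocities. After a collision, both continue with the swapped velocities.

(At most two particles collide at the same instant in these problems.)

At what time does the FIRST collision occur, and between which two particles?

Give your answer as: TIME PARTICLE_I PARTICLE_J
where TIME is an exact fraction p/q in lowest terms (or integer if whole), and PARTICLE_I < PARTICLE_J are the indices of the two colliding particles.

Answer: 5/4 0 1

Derivation:
Pair (0,1): pos 0,5 vel 1,-3 -> gap=5, closing at 4/unit, collide at t=5/4
Pair (1,2): pos 5,15 vel -3,-3 -> not approaching (rel speed 0 <= 0)
Earliest collision: t=5/4 between 0 and 1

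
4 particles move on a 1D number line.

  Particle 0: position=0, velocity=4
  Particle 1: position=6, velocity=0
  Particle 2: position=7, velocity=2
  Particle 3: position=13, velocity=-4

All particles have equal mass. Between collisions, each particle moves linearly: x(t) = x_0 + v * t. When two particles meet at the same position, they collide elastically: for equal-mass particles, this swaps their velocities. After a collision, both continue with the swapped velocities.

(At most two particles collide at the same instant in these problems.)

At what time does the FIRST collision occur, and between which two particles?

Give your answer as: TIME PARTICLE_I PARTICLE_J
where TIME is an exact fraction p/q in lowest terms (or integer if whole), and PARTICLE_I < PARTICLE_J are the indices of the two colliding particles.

Answer: 1 2 3

Derivation:
Pair (0,1): pos 0,6 vel 4,0 -> gap=6, closing at 4/unit, collide at t=3/2
Pair (1,2): pos 6,7 vel 0,2 -> not approaching (rel speed -2 <= 0)
Pair (2,3): pos 7,13 vel 2,-4 -> gap=6, closing at 6/unit, collide at t=1
Earliest collision: t=1 between 2 and 3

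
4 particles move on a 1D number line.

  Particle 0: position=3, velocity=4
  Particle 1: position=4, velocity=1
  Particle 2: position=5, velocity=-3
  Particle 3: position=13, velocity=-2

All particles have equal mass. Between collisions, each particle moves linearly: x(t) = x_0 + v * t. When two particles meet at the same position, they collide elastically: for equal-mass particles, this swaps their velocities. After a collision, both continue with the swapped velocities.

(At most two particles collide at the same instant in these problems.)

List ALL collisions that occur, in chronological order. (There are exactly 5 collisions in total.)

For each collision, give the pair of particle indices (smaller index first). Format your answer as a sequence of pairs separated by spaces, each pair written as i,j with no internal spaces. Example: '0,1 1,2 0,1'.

Answer: 1,2 0,1 1,2 2,3 1,2

Derivation:
Collision at t=1/4: particles 1 and 2 swap velocities; positions: p0=4 p1=17/4 p2=17/4 p3=25/2; velocities now: v0=4 v1=-3 v2=1 v3=-2
Collision at t=2/7: particles 0 and 1 swap velocities; positions: p0=29/7 p1=29/7 p2=30/7 p3=87/7; velocities now: v0=-3 v1=4 v2=1 v3=-2
Collision at t=1/3: particles 1 and 2 swap velocities; positions: p0=4 p1=13/3 p2=13/3 p3=37/3; velocities now: v0=-3 v1=1 v2=4 v3=-2
Collision at t=5/3: particles 2 and 3 swap velocities; positions: p0=0 p1=17/3 p2=29/3 p3=29/3; velocities now: v0=-3 v1=1 v2=-2 v3=4
Collision at t=3: particles 1 and 2 swap velocities; positions: p0=-4 p1=7 p2=7 p3=15; velocities now: v0=-3 v1=-2 v2=1 v3=4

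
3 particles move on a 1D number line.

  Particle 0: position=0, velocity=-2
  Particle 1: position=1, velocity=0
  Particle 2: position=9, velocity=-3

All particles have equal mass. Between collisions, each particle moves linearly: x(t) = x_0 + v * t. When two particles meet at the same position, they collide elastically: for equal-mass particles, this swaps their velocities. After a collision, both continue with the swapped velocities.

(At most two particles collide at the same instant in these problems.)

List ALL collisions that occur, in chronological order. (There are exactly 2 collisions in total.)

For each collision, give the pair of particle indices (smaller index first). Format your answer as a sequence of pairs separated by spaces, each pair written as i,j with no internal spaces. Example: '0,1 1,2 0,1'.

Answer: 1,2 0,1

Derivation:
Collision at t=8/3: particles 1 and 2 swap velocities; positions: p0=-16/3 p1=1 p2=1; velocities now: v0=-2 v1=-3 v2=0
Collision at t=9: particles 0 and 1 swap velocities; positions: p0=-18 p1=-18 p2=1; velocities now: v0=-3 v1=-2 v2=0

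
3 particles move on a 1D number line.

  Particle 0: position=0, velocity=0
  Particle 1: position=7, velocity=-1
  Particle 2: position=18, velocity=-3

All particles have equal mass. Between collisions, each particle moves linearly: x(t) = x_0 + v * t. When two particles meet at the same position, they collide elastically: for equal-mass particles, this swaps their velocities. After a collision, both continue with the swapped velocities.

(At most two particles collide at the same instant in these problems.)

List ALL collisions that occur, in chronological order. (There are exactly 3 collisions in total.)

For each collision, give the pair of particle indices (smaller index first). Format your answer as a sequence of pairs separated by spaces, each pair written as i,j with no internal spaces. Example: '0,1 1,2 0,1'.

Collision at t=11/2: particles 1 and 2 swap velocities; positions: p0=0 p1=3/2 p2=3/2; velocities now: v0=0 v1=-3 v2=-1
Collision at t=6: particles 0 and 1 swap velocities; positions: p0=0 p1=0 p2=1; velocities now: v0=-3 v1=0 v2=-1
Collision at t=7: particles 1 and 2 swap velocities; positions: p0=-3 p1=0 p2=0; velocities now: v0=-3 v1=-1 v2=0

Answer: 1,2 0,1 1,2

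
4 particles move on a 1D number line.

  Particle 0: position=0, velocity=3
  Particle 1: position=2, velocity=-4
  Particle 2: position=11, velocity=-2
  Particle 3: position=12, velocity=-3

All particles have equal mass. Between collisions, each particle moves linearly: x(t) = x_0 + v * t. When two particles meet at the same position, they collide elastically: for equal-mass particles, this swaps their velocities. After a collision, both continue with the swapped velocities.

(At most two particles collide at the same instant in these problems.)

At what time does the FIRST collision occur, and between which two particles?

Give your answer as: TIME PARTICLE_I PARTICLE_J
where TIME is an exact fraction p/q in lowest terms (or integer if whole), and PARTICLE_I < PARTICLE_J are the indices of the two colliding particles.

Answer: 2/7 0 1

Derivation:
Pair (0,1): pos 0,2 vel 3,-4 -> gap=2, closing at 7/unit, collide at t=2/7
Pair (1,2): pos 2,11 vel -4,-2 -> not approaching (rel speed -2 <= 0)
Pair (2,3): pos 11,12 vel -2,-3 -> gap=1, closing at 1/unit, collide at t=1
Earliest collision: t=2/7 between 0 and 1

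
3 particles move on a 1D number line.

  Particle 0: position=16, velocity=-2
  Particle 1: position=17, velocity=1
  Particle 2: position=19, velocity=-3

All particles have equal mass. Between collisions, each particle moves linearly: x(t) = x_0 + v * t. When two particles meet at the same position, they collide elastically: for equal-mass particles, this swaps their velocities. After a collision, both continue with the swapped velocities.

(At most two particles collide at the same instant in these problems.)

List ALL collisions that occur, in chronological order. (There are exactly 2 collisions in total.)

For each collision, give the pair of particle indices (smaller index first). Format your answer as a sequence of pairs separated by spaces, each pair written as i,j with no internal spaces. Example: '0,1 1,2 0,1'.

Collision at t=1/2: particles 1 and 2 swap velocities; positions: p0=15 p1=35/2 p2=35/2; velocities now: v0=-2 v1=-3 v2=1
Collision at t=3: particles 0 and 1 swap velocities; positions: p0=10 p1=10 p2=20; velocities now: v0=-3 v1=-2 v2=1

Answer: 1,2 0,1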